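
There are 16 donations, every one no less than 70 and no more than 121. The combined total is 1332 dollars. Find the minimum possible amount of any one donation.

To make one donation as small as possible, make the other 15 as large as possible.
The other 15 can take up 15 × 121 = 1815 ≥ 1332 − 70, so one donation can sit at its floor of 70.
Achievable: one at 70 and the other 15 totalling 1262, which fits since 15 × 70 ≤ 1262 ≤ 15 × 121.

70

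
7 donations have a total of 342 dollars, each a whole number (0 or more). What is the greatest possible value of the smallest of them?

If every one of the 7 were at least 49, the total would be at least 7 × 49 = 343 > 342.
Achievable: 1 of them at 48 and 6 at 49 total 342.

48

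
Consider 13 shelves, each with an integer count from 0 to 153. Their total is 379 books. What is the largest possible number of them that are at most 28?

Each value at 28 or below falls at least 153 − 28 = 125 short of the ceiling 153.
The ceiling total is 13 × 153 = 1989, and we need 379, so at most ⌊(1989 − 379)/125⌋ = 12 can be that low.
k = 12 is achieved by 12 values at 28 and 1 at 153, total 489; lower one of the 153's by 110 (still > 28) to reach 379.

12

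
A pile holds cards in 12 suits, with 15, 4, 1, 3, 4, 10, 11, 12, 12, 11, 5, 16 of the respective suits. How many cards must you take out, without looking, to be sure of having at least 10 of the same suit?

In the worst case you take as many as possible of each suit without reaching 10: 9 + 4 + 1 + 3 + 4 + 9 + 9 + 9 + 9 + 9 + 5 + 9 = 80.
The next one must give 10 of some suit, so 80 + 1 = 81.

81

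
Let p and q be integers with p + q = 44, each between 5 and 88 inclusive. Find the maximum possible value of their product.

484

With p + q fixed, pq peaks when the two are closest together.
Taking p = 22 and q = 22 (both in [5, 88]) gives pq = 484.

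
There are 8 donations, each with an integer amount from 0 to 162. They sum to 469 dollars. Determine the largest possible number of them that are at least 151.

With k values at 151 or above and the rest at least 0, the sum is at least 0 + 151k.
Since the sum is 469, we need 151k ≤ 469, i.e. k ≤ 3.
k = 3 is achieved by 3 values at 151 and 5 at 0, total 453; add 16 to one value (staying below 151) to reach 469.

3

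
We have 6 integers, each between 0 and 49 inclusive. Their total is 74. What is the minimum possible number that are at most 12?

1

If only k of them are at most 12, the other 6 − k are at least 13, so the total is at least (6 − k)·13 + k·0.
This is ≤ 74, so (6 − k)·13 + 0k ≤ 74, which gives k ≥ 1.
Exactly 1 works: 1 value at 0 and 5 at 13 total 65; raise one of the low values by 9 (still ≤ 12) to hit 74.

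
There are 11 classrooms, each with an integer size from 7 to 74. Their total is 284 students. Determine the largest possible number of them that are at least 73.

3

Suppose k of them are at least 73. Those contribute at least 73 each and the other 11 − k at least 7 each.
So the total is at least 73k + 7(11 − k) = 77 + 66k. This must be ≤ 284, giving k ≤ 3.
k = 3 is achieved by 3 values at 73 and 8 at 7, total 275; add 9 to one value (staying below 73) to reach 284.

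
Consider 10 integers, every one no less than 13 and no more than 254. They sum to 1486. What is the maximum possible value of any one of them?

254

Maximizing one value means minimizing the remaining 9.
The other 9 contribute at least 9 × 13 = 117, leaving at most 1486 − 117 = 1369.
But each integer is capped at 254, so the maximum is 254.
Achievable: one at 254 and the other 9 totalling 1232, which fits since 9 × 13 ≤ 1232 ≤ 9 × 254.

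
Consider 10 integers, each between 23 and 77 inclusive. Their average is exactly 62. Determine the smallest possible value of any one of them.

Minimizing one value means maximizing the remaining 9.
The total is 10 × 62 = 620.
The other 9 can take up 9 × 77 = 693 ≥ 620 − 23, so one integer can sit at its floor of 23.
Achievable: one at 23 and the other 9 totalling 597, which fits since 9 × 23 ≤ 597 ≤ 9 × 77.

23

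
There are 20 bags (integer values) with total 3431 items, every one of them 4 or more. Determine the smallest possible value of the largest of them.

172

If every one of the 20 were at most 171, the total would be at most 20 × 171 = 3420 < 3431.
Achievable: 11 of them at 172 and 9 at 171 total 3431.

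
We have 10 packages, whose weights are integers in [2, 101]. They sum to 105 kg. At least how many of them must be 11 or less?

2

Each value above 11 is at least 12, contributing at least 12 − 2 = 10 above the floor 2.
The sum exceeds the floor total 20 by 85, so at most ⌊85/10⌋ = 8 exceed 11, and at least 2 are ≤ 11.
Exactly 2 works: 2 values at 2 and 8 at 12 total 100; raise one of the low values by 5 (still ≤ 11) to hit 105.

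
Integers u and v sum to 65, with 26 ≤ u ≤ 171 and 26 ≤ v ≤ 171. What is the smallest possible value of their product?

uv = u(65 − u) is concave in u, so over [26, 39] it is minimized at an endpoint.
At the endpoint u = 26, v = 65 − 26 = 39, so uv = 26 × 39 = 1014.

1014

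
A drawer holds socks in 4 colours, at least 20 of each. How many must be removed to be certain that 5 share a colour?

In the worst case you draw 4 of each of the 4 colours: 4 × 4 = 16.
One more forces 5 of some colour, so 16 + 1 = 17.

17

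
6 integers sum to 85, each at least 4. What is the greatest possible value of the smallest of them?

14

The average is 85/6 < 15, so some value is ≤ 14.
Achievable: 5 of them at 14 and 1 at 15 total 85.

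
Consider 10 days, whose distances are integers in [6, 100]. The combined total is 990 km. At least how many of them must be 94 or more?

Suppose at most 10 − j of them reach 94; then j values are ≤ 93 and the rest ≤ 100.
The total is then ≤ 93·j + 100·(10 − j) = 1000 − 7j. For this to be ≥ 990 we need j ≤ 1, so at least 10 − 1 = 9 must reach 94.
Exactly 9 works: 9 values at 100 and 1 at 93 total 993; lower one of the high values by 3 (still ≥ 94) to hit 990.

9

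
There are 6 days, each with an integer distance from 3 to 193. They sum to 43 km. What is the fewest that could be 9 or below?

3

If only k of them are at most 9, the other 6 − k are at least 10, so the total is at least (6 − k)·10 + k·3.
This is ≤ 43, so (6 − k)·10 + 3k ≤ 43, which gives k ≥ 3.
Exactly 3 works: 3 values at 3 and 3 at 10 total 39; raise one of the low values by 4 (still ≤ 9) to hit 43.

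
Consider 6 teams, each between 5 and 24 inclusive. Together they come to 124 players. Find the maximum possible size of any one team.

24

To make one team as large as possible, make the other 5 as small as possible.
The other 5 contribute at least 5 × 5 = 25, leaving at most 124 − 25 = 99.
But each team is capped at 24, so the maximum is 24.
Achievable: one at 24 and the other 5 totalling 100, which fits since 5 × 5 ≤ 100 ≤ 5 × 24.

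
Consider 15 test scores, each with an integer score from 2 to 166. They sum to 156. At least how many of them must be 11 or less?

3

Let j be the number exceeding 11. Then the total is ≥ 12·j + 2·(15 − j) = 30 + 10j.
So 10j ≤ 126 and j ≤ 12; hence at least 15 − 12 = 3 are ≤ 11.
Exactly 3 works: 3 values at 2 and 12 at 12 total 150; raise one of the low values by 6 (still ≤ 11) to hit 156.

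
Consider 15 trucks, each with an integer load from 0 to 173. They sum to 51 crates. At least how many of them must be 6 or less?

Let j be the number exceeding 6. Then the total is ≥ 7·j + 0·(15 − j) = 0 + 7j.
So 7j ≤ 51 and j ≤ 7; hence at least 15 − 7 = 8 are ≤ 6.
Exactly 8 works: 8 values at 0 and 7 at 7 total 49; raise one of the low values by 2 (still ≤ 6) to hit 51.

8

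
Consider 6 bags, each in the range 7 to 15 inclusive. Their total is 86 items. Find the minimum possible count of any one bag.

11

To make one bag as small as possible, make the other 5 as large as possible.
The other 5 contribute at most 5 × 15 = 75, leaving at least 86 − 75 = 11.
Since 11 ≥ 7, this is achievable: one at 11 and 5 at 15.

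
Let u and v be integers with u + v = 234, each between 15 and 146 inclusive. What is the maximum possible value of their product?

13689

With u + v fixed, uv peaks when the two are closest together.
Taking u = 117 and v = 117 (both in [15, 146]) gives uv = 13689.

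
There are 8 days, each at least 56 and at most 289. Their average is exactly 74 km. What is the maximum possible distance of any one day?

To make one day as large as possible, make the other 7 as small as possible.
The total is 8 × 74 = 592.
The other 7 contribute at least 7 × 56 = 392, leaving at most 592 − 392 = 200.
Since 200 ≤ 289, this is achievable: one at 200 and 7 at 56.

200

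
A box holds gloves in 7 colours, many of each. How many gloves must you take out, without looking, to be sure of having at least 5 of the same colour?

29

In the worst case you draw 4 of each of the 7 colours: 7 × 4 = 28.
One more forces 5 of some colour, so 28 + 1 = 29.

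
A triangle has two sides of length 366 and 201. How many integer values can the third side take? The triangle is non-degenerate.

The triangle inequality gives |366 − 201| < c < 366 + 201, i.e. 165 < c < 567.
So c can be any integer from 166 to 566: 401 values.

401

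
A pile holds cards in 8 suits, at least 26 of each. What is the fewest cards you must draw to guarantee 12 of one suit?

You could draw 11 of every suit without reaching 12 of any — 88 in all.
One more forces 12 of some suit, so 88 + 1 = 89.

89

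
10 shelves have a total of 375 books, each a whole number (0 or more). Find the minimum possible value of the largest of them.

Some value must be at least ⌈375/10⌉ = 38, since 10 × 37 = 370 < 375.
Equality holds with 5 values of 38 and 5 values of 37.

38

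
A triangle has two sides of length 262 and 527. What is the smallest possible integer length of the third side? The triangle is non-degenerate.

The third side must exceed |262 − 527| = 265.
The smallest integer above 265 is 266.

266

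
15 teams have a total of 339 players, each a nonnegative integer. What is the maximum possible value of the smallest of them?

If every one of the 15 were at least 23, the total would be at least 15 × 23 = 345 > 339.
Taking 6 copies of 22 and 9 copies of 23 gives exactly 339, so 22 is attained.

22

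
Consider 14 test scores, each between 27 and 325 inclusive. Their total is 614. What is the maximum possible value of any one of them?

To make one score as large as possible, make the other 13 as small as possible.
The other 13 contribute at least 13 × 27 = 351, leaving at most 614 − 351 = 263.
Since 263 ≤ 325, this is achievable: one at 263 and 13 at 27.

263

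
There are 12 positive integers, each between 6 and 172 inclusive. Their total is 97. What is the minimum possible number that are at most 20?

If only k of them are at most 20, the other 12 − k are at least 21, so the total is at least (12 − k)·21 + k·6.
This is ≤ 97, so (12 − k)·21 + 6k ≤ 97, which gives k ≥ 11.
Exactly 11 works: 11 values at 6 and 1 at 21 total 87; raise one of the low values by 10 (still ≤ 20) to hit 97.

11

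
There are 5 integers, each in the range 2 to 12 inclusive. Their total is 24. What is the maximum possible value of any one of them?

Maximizing one value means minimizing the remaining 4.
The other 4 contribute at least 4 × 2 = 8, leaving at most 24 − 8 = 16.
But each integer is capped at 12, so the maximum is 12.
Achievable: one at 12 and the other 4 totalling 12, which fits since 4 × 2 ≤ 12 ≤ 4 × 12.

12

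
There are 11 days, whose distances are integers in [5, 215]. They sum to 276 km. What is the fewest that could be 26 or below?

Let j be the number exceeding 26. Then the total is ≥ 27·j + 5·(11 − j) = 55 + 22j.
So 22j ≤ 221 and j ≤ 10; hence at least 11 − 10 = 1 are ≤ 26.
Exactly 1 works: 1 value at 5 and 10 at 27 total 275; raise one of the low values by 1 (still ≤ 26) to hit 276.

1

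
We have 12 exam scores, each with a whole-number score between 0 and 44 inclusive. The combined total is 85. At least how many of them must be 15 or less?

7

If only k of them are at most 15, the other 12 − k are at least 16, so the total is at least (12 − k)·16 + k·0.
This is ≤ 85, so (12 − k)·16 + 0k ≤ 85, which gives k ≥ 7.
Exactly 7 works: 7 values at 0 and 5 at 16 total 80; raise one of the low values by 5 (still ≤ 15) to hit 85.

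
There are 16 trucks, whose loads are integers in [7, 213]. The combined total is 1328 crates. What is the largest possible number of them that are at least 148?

Suppose k of them are at least 148. Those contribute at least 148 each and the other 16 − k at least 7 each.
So the total is at least 148k + 7(16 − k) = 112 + 141k. This must be ≤ 1328, giving k ≤ 8.
k = 8 is achieved by 8 values at 148 and 8 at 7, total 1240; add 88 to one value (staying below 148) to reach 1328.

8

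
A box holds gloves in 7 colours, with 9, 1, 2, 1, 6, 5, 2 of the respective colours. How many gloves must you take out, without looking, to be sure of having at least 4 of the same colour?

16

In the worst case you take as many as possible of each colour without reaching 4: 3 + 1 + 2 + 1 + 3 + 3 + 2 = 15.
The next one must give 4 of some colour, so 15 + 1 = 16.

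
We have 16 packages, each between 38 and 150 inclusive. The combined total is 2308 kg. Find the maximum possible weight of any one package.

150

To make one package as large as possible, make the other 15 as small as possible.
The other 15 contribute at least 15 × 38 = 570, leaving at most 2308 − 570 = 1738.
But each package is capped at 150, so the maximum is 150.
Achievable: one at 150 and the other 15 totalling 2158, which fits since 15 × 38 ≤ 2158 ≤ 15 × 150.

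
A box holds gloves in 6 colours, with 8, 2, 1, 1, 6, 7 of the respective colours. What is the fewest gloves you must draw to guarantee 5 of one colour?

In the worst case you take as many as possible of each colour without reaching 5: 4 + 2 + 1 + 1 + 4 + 4 = 16.
The next one must give 5 of some colour, so 16 + 1 = 17.

17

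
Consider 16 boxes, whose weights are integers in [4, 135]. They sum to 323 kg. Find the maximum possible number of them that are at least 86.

3

Suppose k of them are at least 86. Those contribute at least 86 each and the other 16 − k at least 4 each.
So the total is at least 86k + 4(16 − k) = 64 + 82k. This must be ≤ 323, giving k ≤ 3.
k = 3 is achieved by 3 values at 86 and 13 at 4, total 310; add 13 to one value (staying below 86) to reach 323.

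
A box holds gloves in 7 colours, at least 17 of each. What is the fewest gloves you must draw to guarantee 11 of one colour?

You could draw 10 of every colour without reaching 11 of any — 70 in all.
One more forces 11 of some colour, so 70 + 1 = 71.

71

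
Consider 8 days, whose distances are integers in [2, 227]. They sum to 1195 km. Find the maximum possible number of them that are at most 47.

Suppose k of them are at most 47. Those contribute at most 47 each and the rest at most 227 each.
So the total is at most 47k + 227(8 − k) = 1816 − 180k. This must still be ≥ 1195, so k ≤ 3.
k = 3 is achieved by 3 values at 47 and 5 at 227, total 1276; lower one of the 227's by 81 (still > 47) to reach 1195.

3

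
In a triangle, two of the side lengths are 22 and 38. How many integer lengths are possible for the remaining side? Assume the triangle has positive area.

The triangle inequality gives |22 − 38| < c < 22 + 38, i.e. 16 < c < 60.
So c can be any integer from 17 to 59: 43 values.

43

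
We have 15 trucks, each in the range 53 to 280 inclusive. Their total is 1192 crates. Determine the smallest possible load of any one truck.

53

To make one truck as small as possible, make the other 14 as large as possible.
The other 14 can take up 14 × 280 = 3920 ≥ 1192 − 53, so one truck can sit at its floor of 53.
Achievable: one at 53 and the other 14 totalling 1139, which fits since 14 × 53 ≤ 1139 ≤ 14 × 280.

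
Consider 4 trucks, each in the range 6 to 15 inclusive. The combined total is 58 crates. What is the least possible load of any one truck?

13

Minimizing one value means maximizing the remaining 3.
The other 3 contribute at most 3 × 15 = 45, leaving at least 58 − 45 = 13.
Since 13 ≥ 6, this is achievable: one at 13 and 3 at 15.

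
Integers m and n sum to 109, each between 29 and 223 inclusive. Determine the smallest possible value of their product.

2320

mn = m(109 − m) is concave in m, so over [29, 80] it is minimized at an endpoint.
At the endpoint m = 29, n = 109 − 29 = 80, so mn = 29 × 80 = 2320.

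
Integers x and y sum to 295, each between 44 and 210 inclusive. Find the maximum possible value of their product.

For a fixed sum, the product xy is largest when x and y are as close as possible.
Taking x = 147 and y = 148 (both in [44, 210]) gives xy = 21756.

21756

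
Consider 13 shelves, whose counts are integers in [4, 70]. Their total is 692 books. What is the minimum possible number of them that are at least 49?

4

Suppose at most 13 − j of them reach 49; then j values are ≤ 48 and the rest ≤ 70.
The total is then ≤ 48·j + 70·(13 − j) = 910 − 22j. For this to be ≥ 692 we need j ≤ 9, so at least 13 − 9 = 4 must reach 49.
Exactly 4 works: 4 values at 70 and 9 at 48 total 712; lower one of the high values by 20 (still ≥ 49) to hit 692.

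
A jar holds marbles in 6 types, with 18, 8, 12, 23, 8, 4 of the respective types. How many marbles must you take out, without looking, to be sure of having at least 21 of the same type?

71

In the worst case you take as many as possible of each type without reaching 21: 18 + 8 + 12 + 20 + 8 + 4 = 70.
The next one must give 21 of some type, so 70 + 1 = 71.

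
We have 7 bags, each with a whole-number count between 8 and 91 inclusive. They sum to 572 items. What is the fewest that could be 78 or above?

If only k of them are at least 78, the other 7 − k are at most 77, so the total is at most k·91 + (7 − k)·77.
This must reach 572, so k·91 + (7 − k)·77 ≥ 572, giving k ≥ 3.
Exactly 3 works: 3 values at 91 and 4 at 77 total 581; lower one of the high values by 9 (still ≥ 78) to hit 572.

3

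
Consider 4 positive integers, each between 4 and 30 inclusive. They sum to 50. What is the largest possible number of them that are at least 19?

2

With k values at 19 or above and the rest at least 4, the sum is at least 16 + 15k.
Since the sum is 50, we need 15k ≤ 34, i.e. k ≤ 2.
k = 2 is achieved by 2 values at 19 and 2 at 4, total 46; add 4 to one value (staying below 19) to reach 50.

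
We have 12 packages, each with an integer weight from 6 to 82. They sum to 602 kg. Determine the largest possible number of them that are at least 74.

7

Suppose k of them are at least 74. Those contribute at least 74 each and the other 12 − k at least 6 each.
So the total is at least 74k + 6(12 − k) = 72 + 68k. This must be ≤ 602, giving k ≤ 7.
k = 7 is achieved by 7 values at 74 and 5 at 6, total 548; add 54 to one value (staying below 74) to reach 602.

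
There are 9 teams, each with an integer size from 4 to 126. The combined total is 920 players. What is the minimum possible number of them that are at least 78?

Each value short of 78 is at most 77, costing at least 126 − 77 = 49 against the maximum total of 1134.
We can afford to lose at most 1134 − 920 = 214, so at most ⌊214/49⌋ = 4 fall short, and at least 5 are ≥ 78.
Exactly 5 works: 5 values at 126 and 4 at 77 total 938; lower one of the high values by 18 (still ≥ 78) to hit 920.

5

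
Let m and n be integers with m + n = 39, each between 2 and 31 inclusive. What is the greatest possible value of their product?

380

For a fixed sum, the product mn is largest when m and n are as close as possible.
Taking m = 19 and n = 20 (both in [2, 31]) gives mn = 380.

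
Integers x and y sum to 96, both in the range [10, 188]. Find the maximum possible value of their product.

2304

For a fixed sum, the product xy is largest when x and y are as close as possible.
Taking x = 48 and y = 48 (both in [10, 188]) gives xy = 2304.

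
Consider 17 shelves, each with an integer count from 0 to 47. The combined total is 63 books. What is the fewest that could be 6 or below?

8

If only k of them are at most 6, the other 17 − k are at least 7, so the total is at least (17 − k)·7 + k·0.
This is ≤ 63, so (17 − k)·7 + 0k ≤ 63, which gives k ≥ 8.
Exactly 8 works: 8 values at 0 and 9 at 7 total 63.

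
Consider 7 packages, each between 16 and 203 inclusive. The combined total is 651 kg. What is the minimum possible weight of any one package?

To make one package as small as possible, make the other 6 as large as possible.
The other 6 can take up 6 × 203 = 1218 ≥ 651 − 16, so one package can sit at its floor of 16.
Achievable: one at 16 and the other 6 totalling 635, which fits since 6 × 16 ≤ 635 ≤ 6 × 203.

16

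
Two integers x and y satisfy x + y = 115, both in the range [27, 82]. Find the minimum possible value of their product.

For a fixed sum, xy is smallest when x and y are as far apart as possible.
At the endpoint x = 33, y = 115 − 33 = 82, so xy = 33 × 82 = 2706.

2706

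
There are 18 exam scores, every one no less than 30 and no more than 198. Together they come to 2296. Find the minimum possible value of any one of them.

30

To make one score as small as possible, make the other 17 as large as possible.
The other 17 can take up 17 × 198 = 3366 ≥ 2296 − 30, so one score can sit at its floor of 30.
Achievable: one at 30 and the other 17 totalling 2266, which fits since 17 × 30 ≤ 2266 ≤ 17 × 198.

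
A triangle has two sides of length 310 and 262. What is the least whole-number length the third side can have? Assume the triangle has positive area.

49

The third side must exceed |310 − 262| = 48.
The smallest integer above 48 is 49.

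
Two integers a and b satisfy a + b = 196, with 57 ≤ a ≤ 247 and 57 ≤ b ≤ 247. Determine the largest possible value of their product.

ab = a(196 − a) is maximized when a is as near 196/2 as the bounds allow.
Taking a = 98 and b = 98 (both in [57, 247]) gives ab = 9604.

9604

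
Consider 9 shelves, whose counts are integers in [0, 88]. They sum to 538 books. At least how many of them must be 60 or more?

Suppose at most 9 − j of them reach 60; then j values are ≤ 59 and the rest ≤ 88.
The total is then ≤ 59·j + 88·(9 − j) = 792 − 29j. For this to be ≥ 538 we need j ≤ 8, so at least 9 − 8 = 1 must reach 60.
Exactly 1 works: 1 value at 88 and 8 at 59 total 560; lower one of the high values by 22 (still ≥ 60) to hit 538.

1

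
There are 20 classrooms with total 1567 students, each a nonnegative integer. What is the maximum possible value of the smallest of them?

78

If every one of the 20 were at least 79, the total would be at least 20 × 79 = 1580 > 1567.
Equality holds with 13 values of 78 and 7 values of 79.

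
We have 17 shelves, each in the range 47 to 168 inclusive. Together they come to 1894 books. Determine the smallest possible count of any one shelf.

To make one shelf as small as possible, make the other 16 as large as possible.
The other 16 can take up 16 × 168 = 2688 ≥ 1894 − 47, so one shelf can sit at its floor of 47.
Achievable: one at 47 and the other 16 totalling 1847, which fits since 16 × 47 ≤ 1847 ≤ 16 × 168.

47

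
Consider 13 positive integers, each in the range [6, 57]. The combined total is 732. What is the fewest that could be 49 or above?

12

Suppose at most 13 − j of them reach 49; then j values are ≤ 48 and the rest ≤ 57.
The total is then ≤ 48·j + 57·(13 − j) = 741 − 9j. For this to be ≥ 732 we need j ≤ 1, so at least 13 − 1 = 12 must reach 49.
Exactly 12 works: 12 values at 57 and 1 at 48 total 732.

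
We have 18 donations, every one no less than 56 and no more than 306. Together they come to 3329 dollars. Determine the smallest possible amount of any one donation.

To make one donation as small as possible, make the other 17 as large as possible.
The other 17 can take up 17 × 306 = 5202 ≥ 3329 − 56, so one donation can sit at its floor of 56.
Achievable: one at 56 and the other 17 totalling 3273, which fits since 17 × 56 ≤ 3273 ≤ 17 × 306.

56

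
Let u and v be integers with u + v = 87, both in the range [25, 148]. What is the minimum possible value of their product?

1550

uv = u(87 − u) is concave in u, so over [25, 62] it is minimized at an endpoint.
At the endpoint u = 25, v = 87 − 25 = 62, so uv = 25 × 62 = 1550.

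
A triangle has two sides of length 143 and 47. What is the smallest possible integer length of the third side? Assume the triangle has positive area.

97

The third side must exceed |143 − 47| = 96.
The smallest integer above 96 is 97.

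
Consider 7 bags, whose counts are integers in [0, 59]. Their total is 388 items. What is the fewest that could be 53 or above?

Suppose at most 7 − j of them reach 53; then j values are ≤ 52 and the rest ≤ 59.
The total is then ≤ 52·j + 59·(7 − j) = 413 − 7j. For this to be ≥ 388 we need j ≤ 3, so at least 7 − 3 = 4 must reach 53.
Exactly 4 works: 4 values at 59 and 3 at 52 total 392; lower one of the high values by 4 (still ≥ 53) to hit 388.

4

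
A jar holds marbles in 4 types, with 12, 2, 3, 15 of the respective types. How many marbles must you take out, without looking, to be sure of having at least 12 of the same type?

In the worst case you take as many as possible of each type without reaching 12: 11 + 2 + 3 + 11 = 27.
The next one must give 12 of some type, so 27 + 1 = 28.

28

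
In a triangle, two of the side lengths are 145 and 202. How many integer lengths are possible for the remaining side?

The triangle inequality gives |145 − 202| < c < 145 + 202, i.e. 57 < c < 347.
So c can be any integer from 58 to 346: 289 values.

289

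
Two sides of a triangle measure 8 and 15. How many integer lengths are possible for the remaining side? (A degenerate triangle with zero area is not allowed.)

15

The triangle inequality gives |8 − 15| < c < 8 + 15, i.e. 7 < c < 23.
So c can be any integer from 8 to 22: 15 values.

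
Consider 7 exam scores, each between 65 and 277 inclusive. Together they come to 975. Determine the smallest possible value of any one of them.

Minimizing one value means maximizing the remaining 6.
The other 6 can take up 6 × 277 = 1662 ≥ 975 − 65, so one score can sit at its floor of 65.
Achievable: one at 65 and the other 6 totalling 910, which fits since 6 × 65 ≤ 910 ≤ 6 × 277.

65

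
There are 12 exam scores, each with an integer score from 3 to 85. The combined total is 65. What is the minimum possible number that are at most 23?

If only k of them are at most 23, the other 12 − k are at least 24, so the total is at least (12 − k)·24 + k·3.
This is ≤ 65, so (12 − k)·24 + 3k ≤ 65, which gives k ≥ 11.
Exactly 11 works: 11 values at 3 and 1 at 24 total 57; raise one of the low values by 8 (still ≤ 23) to hit 65.

11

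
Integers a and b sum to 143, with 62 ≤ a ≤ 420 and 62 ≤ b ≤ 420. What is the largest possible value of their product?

5112

With a + b fixed, ab peaks when the two are closest together.
Taking a = 71 and b = 72 (both in [62, 420]) gives ab = 5112.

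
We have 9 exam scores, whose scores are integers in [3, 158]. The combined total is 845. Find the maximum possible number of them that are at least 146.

5

If k of the values are ≥ 146, the total is ≥ 146k + 3(9 − k).
Setting 146k + 3(9 − k) ≤ 845 gives 143k ≤ 818, so k ≤ 5.
k = 5 is achieved by 5 values at 146 and 4 at 3, total 742; add 103 to one value (staying below 146) to reach 845.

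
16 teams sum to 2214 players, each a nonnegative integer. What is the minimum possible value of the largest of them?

139

The average is 2214/16 > 138, so not all 16 can be 138 or less; the largest is ≥ 139.
Taking 10 copies of 138 and 6 copies of 139 gives exactly 2214, so 139 is attained.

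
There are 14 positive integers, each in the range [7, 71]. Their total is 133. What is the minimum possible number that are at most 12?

9

If only k of them are at most 12, the other 14 − k are at least 13, so the total is at least (14 − k)·13 + k·7.
This is ≤ 133, so (14 − k)·13 + 7k ≤ 133, which gives k ≥ 9.
Exactly 9 works: 9 values at 7 and 5 at 13 total 128; raise one of the low values by 5 (still ≤ 12) to hit 133.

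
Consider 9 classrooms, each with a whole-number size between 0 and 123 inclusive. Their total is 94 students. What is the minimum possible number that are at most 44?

Let j be the number exceeding 44. Then the total is ≥ 45·j + 0·(9 − j) = 0 + 45j.
So 45j ≤ 94 and j ≤ 2; hence at least 9 − 2 = 7 are ≤ 44.
Exactly 7 works: 7 values at 0 and 2 at 45 total 90; raise one of the low values by 4 (still ≤ 44) to hit 94.

7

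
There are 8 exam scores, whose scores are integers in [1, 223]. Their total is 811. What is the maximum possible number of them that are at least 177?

With k values at 177 or above and the rest at least 1, the sum is at least 8 + 176k.
Since the sum is 811, we need 176k ≤ 803, i.e. k ≤ 4.
k = 4 is achieved by 4 values at 177 and 4 at 1, total 712; add 99 to one value (staying below 177) to reach 811.

4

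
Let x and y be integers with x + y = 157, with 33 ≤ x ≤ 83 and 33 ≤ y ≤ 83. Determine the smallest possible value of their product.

xy = x(157 − x) is concave in x, so over [74, 83] it is minimized at an endpoint.
The extreme feasible split is x = 74, y = 83, giving xy = 6142.

6142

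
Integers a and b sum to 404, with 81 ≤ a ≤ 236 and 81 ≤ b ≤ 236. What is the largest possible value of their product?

For a fixed sum, the product ab is largest when a and b are as close as possible.
Taking a = 202 and b = 202 (both in [81, 236]) gives ab = 40804.

40804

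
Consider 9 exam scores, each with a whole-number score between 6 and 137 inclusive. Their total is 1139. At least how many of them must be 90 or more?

Each value short of 90 is at most 89, costing at least 137 − 89 = 48 against the maximum total of 1233.
We can afford to lose at most 1233 − 1139 = 94, so at most ⌊94/48⌋ = 1 fall short, and at least 8 are ≥ 90.
Exactly 8 works: 8 values at 137 and 1 at 89 total 1185; lower one of the high values by 46 (still ≥ 90) to hit 1139.

8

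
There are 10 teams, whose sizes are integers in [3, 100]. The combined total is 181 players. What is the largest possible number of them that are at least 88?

1

With k values at 88 or above and the rest at least 3, the sum is at least 30 + 85k.
Since the sum is 181, we need 85k ≤ 151, i.e. k ≤ 1.
k = 1 is achieved by 1 value at 88 and 9 at 3, total 115; add 66 to one value (staying below 88) to reach 181.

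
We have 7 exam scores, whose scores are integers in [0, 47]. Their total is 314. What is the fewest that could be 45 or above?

2

Each value short of 45 is at most 44, costing at least 47 − 44 = 3 against the maximum total of 329.
We can afford to lose at most 329 − 314 = 15, so at most ⌊15/3⌋ = 5 fall short, and at least 2 are ≥ 45.
Exactly 2 works: 2 values at 47 and 5 at 44 total 314.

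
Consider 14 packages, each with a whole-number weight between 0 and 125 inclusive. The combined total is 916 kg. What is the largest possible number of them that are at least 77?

11

If k of the values are ≥ 77, the total is ≥ 77k + 0(14 − k).
Setting 77k + 0(14 − k) ≤ 916 gives 77k ≤ 916, so k ≤ 11.
k = 11 is achieved by 11 values at 77 and 3 at 0, total 847; add 69 to one value (staying below 77) to reach 916.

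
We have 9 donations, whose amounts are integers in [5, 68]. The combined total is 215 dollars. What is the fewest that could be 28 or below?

If only k of them are at most 28, the other 9 − k are at least 29, so the total is at least (9 − k)·29 + k·5.
This is ≤ 215, so (9 − k)·29 + 5k ≤ 215, which gives k ≥ 2.
Exactly 2 works: 2 values at 5 and 7 at 29 total 213; raise one of the low values by 2 (still ≤ 28) to hit 215.

2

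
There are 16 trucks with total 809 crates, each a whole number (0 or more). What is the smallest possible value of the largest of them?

The average is 809/16 > 50, so not all 16 can be 50 or less; the largest is ≥ 51.
Taking 7 copies of 50 and 9 copies of 51 gives exactly 809, so 51 is attained.

51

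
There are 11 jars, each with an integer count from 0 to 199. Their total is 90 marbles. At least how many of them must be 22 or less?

Each value above 22 is at least 23, contributing at least 23 − 0 = 23 above the floor 0.
The sum exceeds the floor total 0 by 90, so at most ⌊90/23⌋ = 3 exceed 22, and at least 8 are ≤ 22.
Exactly 8 works: 8 values at 0 and 3 at 23 total 69; raise one of the low values by 21 (still ≤ 22) to hit 90.

8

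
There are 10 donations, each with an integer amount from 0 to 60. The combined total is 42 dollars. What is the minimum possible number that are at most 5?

3

Each value above 5 is at least 6, contributing at least 6 − 0 = 6 above the floor 0.
The sum exceeds the floor total 0 by 42, so at most ⌊42/6⌋ = 7 exceed 5, and at least 3 are ≤ 5.
Exactly 3 works: 3 values at 0 and 7 at 6 total 42.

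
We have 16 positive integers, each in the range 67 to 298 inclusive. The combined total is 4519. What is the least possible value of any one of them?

67

Minimizing one value means maximizing the remaining 15.
The other 15 can take up 15 × 298 = 4470 ≥ 4519 − 67, so one integer can sit at its floor of 67.
Achievable: one at 67 and the other 15 totalling 4452, which fits since 15 × 67 ≤ 4452 ≤ 15 × 298.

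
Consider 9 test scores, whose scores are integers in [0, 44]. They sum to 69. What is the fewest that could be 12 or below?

If only k of them are at most 12, the other 9 − k are at least 13, so the total is at least (9 − k)·13 + k·0.
This is ≤ 69, so (9 − k)·13 + 0k ≤ 69, which gives k ≥ 4.
Exactly 4 works: 4 values at 0 and 5 at 13 total 65; raise one of the low values by 4 (still ≤ 12) to hit 69.

4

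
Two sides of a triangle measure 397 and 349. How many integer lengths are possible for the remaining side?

697

The triangle inequality gives |397 − 349| < c < 397 + 349, i.e. 48 < c < 746.
So c can be any integer from 49 to 745: 697 values.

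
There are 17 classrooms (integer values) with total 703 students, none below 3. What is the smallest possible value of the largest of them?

42

Some value must be at least ⌈703/17⌉ = 42, since 17 × 41 = 697 < 703.
Equality holds with 6 values of 42 and 11 values of 41.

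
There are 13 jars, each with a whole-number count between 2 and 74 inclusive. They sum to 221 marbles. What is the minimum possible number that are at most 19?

3

Each value above 19 is at least 20, contributing at least 20 − 2 = 18 above the floor 2.
The sum exceeds the floor total 26 by 195, so at most ⌊195/18⌋ = 10 exceed 19, and at least 3 are ≤ 19.
Exactly 3 works: 3 values at 2 and 10 at 20 total 206; raise one of the low values by 15 (still ≤ 19) to hit 221.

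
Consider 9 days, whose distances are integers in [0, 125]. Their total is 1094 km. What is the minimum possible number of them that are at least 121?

3

Each value short of 121 is at most 120, costing at least 125 − 120 = 5 against the maximum total of 1125.
We can afford to lose at most 1125 − 1094 = 31, so at most ⌊31/5⌋ = 6 fall short, and at least 3 are ≥ 121.
Exactly 3 works: 3 values at 125 and 6 at 120 total 1095; lower one of the high values by 1 (still ≥ 121) to hit 1094.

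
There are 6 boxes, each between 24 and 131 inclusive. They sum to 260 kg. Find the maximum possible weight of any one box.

131

Maximizing one value means minimizing the remaining 5.
The other 5 contribute at least 5 × 24 = 120, leaving at most 260 − 120 = 140.
But each box is capped at 131, so the maximum is 131.
Achievable: one at 131 and the other 5 totalling 129, which fits since 5 × 24 ≤ 129 ≤ 5 × 131.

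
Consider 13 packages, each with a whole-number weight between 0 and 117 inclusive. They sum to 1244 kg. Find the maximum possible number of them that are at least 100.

With k values at 100 or above and the rest at least 0, the sum is at least 0 + 100k.
Since the sum is 1244, we need 100k ≤ 1244, i.e. k ≤ 12.
k = 12 is achieved by 12 values at 100 and 1 at 0, total 1200; add 44 to one value (staying below 100) to reach 1244.

12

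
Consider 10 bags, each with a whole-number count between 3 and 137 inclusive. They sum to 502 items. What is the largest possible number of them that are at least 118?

With k values at 118 or above and the rest at least 3, the sum is at least 30 + 115k.
Since the sum is 502, we need 115k ≤ 472, i.e. k ≤ 4.
k = 4 is achieved by 4 values at 118 and 6 at 3, total 490; add 12 to one value (staying below 118) to reach 502.

4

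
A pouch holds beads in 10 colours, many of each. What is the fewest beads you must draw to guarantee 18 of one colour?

In the worst case you draw 17 of each of the 10 colours: 10 × 17 = 170.
One more forces 18 of some colour, so 170 + 1 = 171.

171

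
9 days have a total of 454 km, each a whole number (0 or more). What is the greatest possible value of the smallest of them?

50

The average is 454/9 < 51, so some value is ≤ 50.
Taking 5 copies of 50 and 4 copies of 51 gives exactly 454, so 50 is attained.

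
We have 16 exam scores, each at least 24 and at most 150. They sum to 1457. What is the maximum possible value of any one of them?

150

Maximizing one value means minimizing the remaining 15.
The other 15 contribute at least 15 × 24 = 360, leaving at most 1457 − 360 = 1097.
But each score is capped at 150, so the maximum is 150.
Achievable: one at 150 and the other 15 totalling 1307, which fits since 15 × 24 ≤ 1307 ≤ 15 × 150.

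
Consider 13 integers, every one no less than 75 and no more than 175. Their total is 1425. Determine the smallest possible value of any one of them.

75

Minimizing one value means maximizing the remaining 12.
The other 12 can take up 12 × 175 = 2100 ≥ 1425 − 75, so one integer can sit at its floor of 75.
Achievable: one at 75 and the other 12 totalling 1350, which fits since 12 × 75 ≤ 1350 ≤ 12 × 175.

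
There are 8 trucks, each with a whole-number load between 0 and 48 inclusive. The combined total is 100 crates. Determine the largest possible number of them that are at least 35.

With k values at 35 or above and the rest at least 0, the sum is at least 0 + 35k.
Since the sum is 100, we need 35k ≤ 100, i.e. k ≤ 2.
k = 2 is achieved by 2 values at 35 and 6 at 0, total 70; add 30 to one value (staying below 35) to reach 100.

2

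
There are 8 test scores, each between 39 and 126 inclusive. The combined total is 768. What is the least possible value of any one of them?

39

Minimizing one value means maximizing the remaining 7.
The other 7 can take up 7 × 126 = 882 ≥ 768 − 39, so one score can sit at its floor of 39.
Achievable: one at 39 and the other 7 totalling 729, which fits since 7 × 39 ≤ 729 ≤ 7 × 126.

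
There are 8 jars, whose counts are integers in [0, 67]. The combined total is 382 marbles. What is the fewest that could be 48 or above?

Suppose at most 8 − j of them reach 48; then j values are ≤ 47 and the rest ≤ 67.
The total is then ≤ 47·j + 67·(8 − j) = 536 − 20j. For this to be ≥ 382 we need j ≤ 7, so at least 8 − 7 = 1 must reach 48.
Exactly 1 works: 1 value at 67 and 7 at 47 total 396; lower one of the high values by 14 (still ≥ 48) to hit 382.

1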